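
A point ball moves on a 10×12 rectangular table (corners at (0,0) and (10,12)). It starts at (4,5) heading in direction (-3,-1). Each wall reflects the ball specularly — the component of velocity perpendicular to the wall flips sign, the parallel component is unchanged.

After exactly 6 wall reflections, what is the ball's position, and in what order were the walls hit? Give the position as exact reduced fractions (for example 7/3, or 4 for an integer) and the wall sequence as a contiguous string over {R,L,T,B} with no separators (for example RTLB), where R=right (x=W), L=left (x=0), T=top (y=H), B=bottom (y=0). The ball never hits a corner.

1. t=4/3 → L at (0,11/3); v=(3,-1)
2. t=10/3 → R at (10,1/3); v=(-3,-1)
3. t=1/3 → B at (9,0); v=(-3,1)
4. t=3 → L at (0,3); v=(3,1)
5. t=10/3 → R at (10,19/3); v=(-3,1)
6. t=10/3 → L at (0,29/3); v=(3,1)

Final position: (0,29/3)
Wall sequence: LRBLRL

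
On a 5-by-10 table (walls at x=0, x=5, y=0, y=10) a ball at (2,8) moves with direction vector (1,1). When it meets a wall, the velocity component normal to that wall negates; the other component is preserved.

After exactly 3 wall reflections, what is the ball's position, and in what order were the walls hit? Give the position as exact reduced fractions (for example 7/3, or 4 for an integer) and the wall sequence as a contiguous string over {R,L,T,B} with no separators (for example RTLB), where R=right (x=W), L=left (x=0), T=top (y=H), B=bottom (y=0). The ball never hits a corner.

1. t=2 → T at (4,10); v=(1,-1)
2. t=1 → R at (5,9); v=(-1,-1)
3. t=5 → L at (0,4); v=(1,-1)

Final position: (0,4)
Wall sequence: TRL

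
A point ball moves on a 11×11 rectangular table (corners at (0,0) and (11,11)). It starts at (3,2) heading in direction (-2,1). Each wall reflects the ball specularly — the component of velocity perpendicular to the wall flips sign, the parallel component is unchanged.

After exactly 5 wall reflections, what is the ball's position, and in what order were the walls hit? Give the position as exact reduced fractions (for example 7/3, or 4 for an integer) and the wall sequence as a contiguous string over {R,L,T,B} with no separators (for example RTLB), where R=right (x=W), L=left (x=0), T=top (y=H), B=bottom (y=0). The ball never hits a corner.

1. t=3/2 → L at (0,7/2); v=(2,1)
2. t=11/2 → R at (11,9); v=(-2,1)
3. t=2 → T at (7,11); v=(-2,-1)
4. t=7/2 → L at (0,15/2); v=(2,-1)
5. t=11/2 → R at (11,2); v=(-2,-1)

Final position: (11,2)
Wall sequence: LRTLR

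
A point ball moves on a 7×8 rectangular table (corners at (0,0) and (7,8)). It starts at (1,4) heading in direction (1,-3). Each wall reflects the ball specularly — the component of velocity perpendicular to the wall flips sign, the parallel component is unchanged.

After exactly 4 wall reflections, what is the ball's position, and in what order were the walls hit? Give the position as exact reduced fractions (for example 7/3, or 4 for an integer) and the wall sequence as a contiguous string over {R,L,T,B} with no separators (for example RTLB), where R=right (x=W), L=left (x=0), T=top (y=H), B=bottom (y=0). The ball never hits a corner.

1. t=4/3 → B at (7/3,0); v=(1,3)
2. t=8/3 → T at (5,8); v=(1,-3)
3. t=2 → R at (7,2); v=(-1,-3)
4. t=2/3 → B at (19/3,0); v=(-1,3)

Final position: (19/3,0)
Wall sequence: BTRB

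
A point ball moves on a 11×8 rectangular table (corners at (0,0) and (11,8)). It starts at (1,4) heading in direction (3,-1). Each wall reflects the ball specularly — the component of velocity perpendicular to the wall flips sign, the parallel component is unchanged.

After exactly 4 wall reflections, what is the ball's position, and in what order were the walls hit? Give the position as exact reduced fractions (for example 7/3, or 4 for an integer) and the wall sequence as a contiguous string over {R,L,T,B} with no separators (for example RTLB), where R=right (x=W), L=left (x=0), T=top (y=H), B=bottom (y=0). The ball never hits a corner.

Final position: (11,20/3)
Wall sequence: RBLR

1. t=10/3 → R at (11,2/3); v=(-3,-1)
2. t=2/3 → B at (9,0); v=(-3,1)
3. t=3 → L at (0,3); v=(3,1)
4. t=11/3 → R at (11,20/3); v=(-3,1)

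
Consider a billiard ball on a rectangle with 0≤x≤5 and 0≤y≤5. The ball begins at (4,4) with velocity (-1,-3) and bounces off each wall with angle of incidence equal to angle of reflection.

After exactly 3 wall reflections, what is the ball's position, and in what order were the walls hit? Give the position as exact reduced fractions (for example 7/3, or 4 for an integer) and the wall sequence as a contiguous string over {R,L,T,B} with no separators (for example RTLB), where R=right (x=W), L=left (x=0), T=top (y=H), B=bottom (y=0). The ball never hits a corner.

Final position: (0,2)
Wall sequence: BTL

1. t=4/3 → B at (8/3,0); v=(-1,3)
2. t=5/3 → T at (1,5); v=(-1,-3)
3. t=1 → L at (0,2); v=(1,-3)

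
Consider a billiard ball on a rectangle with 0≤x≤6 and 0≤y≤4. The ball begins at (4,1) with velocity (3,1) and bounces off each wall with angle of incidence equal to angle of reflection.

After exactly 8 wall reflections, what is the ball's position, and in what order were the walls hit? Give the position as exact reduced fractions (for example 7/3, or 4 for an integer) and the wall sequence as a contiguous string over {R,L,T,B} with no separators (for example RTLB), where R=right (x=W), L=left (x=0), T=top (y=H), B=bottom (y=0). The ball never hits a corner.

1. t=2/3 → R at (6,5/3); v=(-3,1)
2. t=2 → L at (0,11/3); v=(3,1)
3. t=1/3 → T at (1,4); v=(3,-1)
4. t=5/3 → R at (6,7/3); v=(-3,-1)
5. t=2 → L at (0,1/3); v=(3,-1)
6. t=1/3 → B at (1,0); v=(3,1)
7. t=5/3 → R at (6,5/3); v=(-3,1)
8. t=2 → L at (0,11/3); v=(3,1)

Final position: (0,11/3)
Wall sequence: RLTRLBRL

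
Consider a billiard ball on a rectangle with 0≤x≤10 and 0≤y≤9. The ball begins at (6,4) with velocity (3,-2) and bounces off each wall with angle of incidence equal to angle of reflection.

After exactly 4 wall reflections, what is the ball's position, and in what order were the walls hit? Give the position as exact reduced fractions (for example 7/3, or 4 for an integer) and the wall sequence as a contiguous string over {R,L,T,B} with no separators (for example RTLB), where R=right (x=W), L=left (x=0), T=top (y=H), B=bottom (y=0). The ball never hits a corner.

1. t=4/3 → R at (10,4/3); v=(-3,-2)
2. t=2/3 → B at (8,0); v=(-3,2)
3. t=8/3 → L at (0,16/3); v=(3,2)
4. t=11/6 → T at (11/2,9); v=(3,-2)

Final position: (11/2,9)
Wall sequence: RBLT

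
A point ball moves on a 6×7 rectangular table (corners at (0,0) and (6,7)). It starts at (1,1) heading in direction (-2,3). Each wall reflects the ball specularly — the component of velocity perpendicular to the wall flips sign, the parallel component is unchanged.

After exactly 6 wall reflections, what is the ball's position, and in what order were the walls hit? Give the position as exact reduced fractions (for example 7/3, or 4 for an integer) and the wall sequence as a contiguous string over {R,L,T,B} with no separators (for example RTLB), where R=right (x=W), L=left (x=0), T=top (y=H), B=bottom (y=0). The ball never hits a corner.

Final position: (1/3,7)
Wall sequence: LTRBLT

1. t=1/2 → L at (0,5/2); v=(2,3)
2. t=3/2 → T at (3,7); v=(2,-3)
3. t=3/2 → R at (6,5/2); v=(-2,-3)
4. t=5/6 → B at (13/3,0); v=(-2,3)
5. t=13/6 → L at (0,13/2); v=(2,3)
6. t=1/6 → T at (1/3,7); v=(2,-3)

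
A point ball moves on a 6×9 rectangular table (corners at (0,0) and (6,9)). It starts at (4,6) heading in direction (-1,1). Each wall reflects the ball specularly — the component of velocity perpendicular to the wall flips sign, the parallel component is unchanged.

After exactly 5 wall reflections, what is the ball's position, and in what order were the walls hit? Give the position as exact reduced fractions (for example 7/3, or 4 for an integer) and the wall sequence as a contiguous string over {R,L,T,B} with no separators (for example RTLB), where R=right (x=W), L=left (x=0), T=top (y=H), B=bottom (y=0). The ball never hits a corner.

Final position: (0,4)
Wall sequence: TLRBL

1. t=3 → T at (1,9); v=(-1,-1)
2. t=1 → L at (0,8); v=(1,-1)
3. t=6 → R at (6,2); v=(-1,-1)
4. t=2 → B at (4,0); v=(-1,1)
5. t=4 → L at (0,4); v=(1,1)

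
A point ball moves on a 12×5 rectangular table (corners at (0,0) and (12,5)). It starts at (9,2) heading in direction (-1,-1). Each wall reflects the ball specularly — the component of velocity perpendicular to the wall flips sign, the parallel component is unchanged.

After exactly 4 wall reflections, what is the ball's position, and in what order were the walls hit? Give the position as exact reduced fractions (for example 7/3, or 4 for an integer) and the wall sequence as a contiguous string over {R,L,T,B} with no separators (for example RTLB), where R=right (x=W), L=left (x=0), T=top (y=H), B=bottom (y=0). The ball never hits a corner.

Final position: (3,0)
Wall sequence: BTLB

1. t=2 → B at (7,0); v=(-1,1)
2. t=5 → T at (2,5); v=(-1,-1)
3. t=2 → L at (0,3); v=(1,-1)
4. t=3 → B at (3,0); v=(1,1)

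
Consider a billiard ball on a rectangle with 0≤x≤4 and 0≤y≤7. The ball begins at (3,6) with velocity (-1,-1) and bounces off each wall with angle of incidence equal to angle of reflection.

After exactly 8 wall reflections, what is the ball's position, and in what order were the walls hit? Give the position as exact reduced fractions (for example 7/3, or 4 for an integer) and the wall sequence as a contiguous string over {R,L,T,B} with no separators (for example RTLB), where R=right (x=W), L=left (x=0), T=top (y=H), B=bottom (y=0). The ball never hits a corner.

Final position: (1,0)
Wall sequence: LBRLTRLB

1. t=3 → L at (0,3); v=(1,-1)
2. t=3 → B at (3,0); v=(1,1)
3. t=1 → R at (4,1); v=(-1,1)
4. t=4 → L at (0,5); v=(1,1)
5. t=2 → T at (2,7); v=(1,-1)
6. t=2 → R at (4,5); v=(-1,-1)
7. t=4 → L at (0,1); v=(1,-1)
8. t=1 → B at (1,0); v=(1,1)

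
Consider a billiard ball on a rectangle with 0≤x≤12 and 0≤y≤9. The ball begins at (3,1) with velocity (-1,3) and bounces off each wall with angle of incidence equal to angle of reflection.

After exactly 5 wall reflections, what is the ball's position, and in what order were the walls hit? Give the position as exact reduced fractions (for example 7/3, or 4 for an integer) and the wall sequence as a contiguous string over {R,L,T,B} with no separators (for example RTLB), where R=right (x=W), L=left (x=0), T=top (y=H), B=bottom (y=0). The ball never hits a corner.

1. t=8/3 → T at (1/3,9); v=(-1,-3)
2. t=1/3 → L at (0,8); v=(1,-3)
3. t=8/3 → B at (8/3,0); v=(1,3)
4. t=3 → T at (17/3,9); v=(1,-3)
5. t=3 → B at (26/3,0); v=(1,3)

Final position: (26/3,0)
Wall sequence: TLBTB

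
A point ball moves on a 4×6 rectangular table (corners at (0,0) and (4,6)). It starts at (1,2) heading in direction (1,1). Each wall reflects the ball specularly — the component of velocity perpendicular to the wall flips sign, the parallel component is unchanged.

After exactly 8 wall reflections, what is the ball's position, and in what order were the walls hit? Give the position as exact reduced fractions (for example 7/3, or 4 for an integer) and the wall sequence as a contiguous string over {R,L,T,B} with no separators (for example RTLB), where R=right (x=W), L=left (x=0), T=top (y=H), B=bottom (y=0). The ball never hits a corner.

Final position: (4,3)
Wall sequence: RTLBRLTR

1. t=3 → R at (4,5); v=(-1,1)
2. t=1 → T at (3,6); v=(-1,-1)
3. t=3 → L at (0,3); v=(1,-1)
4. t=3 → B at (3,0); v=(1,1)
5. t=1 → R at (4,1); v=(-1,1)
6. t=4 → L at (0,5); v=(1,1)
7. t=1 → T at (1,6); v=(1,-1)
8. t=3 → R at (4,3); v=(-1,-1)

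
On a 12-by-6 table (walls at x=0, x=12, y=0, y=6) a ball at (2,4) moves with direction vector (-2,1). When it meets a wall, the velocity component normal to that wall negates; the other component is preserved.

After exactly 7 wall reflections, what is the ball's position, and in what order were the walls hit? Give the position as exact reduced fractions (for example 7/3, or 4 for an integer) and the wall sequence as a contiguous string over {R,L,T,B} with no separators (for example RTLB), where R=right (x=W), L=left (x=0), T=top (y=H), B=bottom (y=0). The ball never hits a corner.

Final position: (12,1)
Wall sequence: LTRBLTR

1. t=1 → L at (0,5); v=(2,1)
2. t=1 → T at (2,6); v=(2,-1)
3. t=5 → R at (12,1); v=(-2,-1)
4. t=1 → B at (10,0); v=(-2,1)
5. t=5 → L at (0,5); v=(2,1)
6. t=1 → T at (2,6); v=(2,-1)
7. t=5 → R at (12,1); v=(-2,-1)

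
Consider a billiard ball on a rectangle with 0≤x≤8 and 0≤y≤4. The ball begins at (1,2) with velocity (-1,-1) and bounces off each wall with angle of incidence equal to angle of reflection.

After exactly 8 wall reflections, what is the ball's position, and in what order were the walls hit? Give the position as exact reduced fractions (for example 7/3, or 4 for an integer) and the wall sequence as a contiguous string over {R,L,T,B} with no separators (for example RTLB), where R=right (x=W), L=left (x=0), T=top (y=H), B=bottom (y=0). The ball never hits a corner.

Final position: (1,0)
Wall sequence: LBTRBTLB

1. t=1 → L at (0,1); v=(1,-1)
2. t=1 → B at (1,0); v=(1,1)
3. t=4 → T at (5,4); v=(1,-1)
4. t=3 → R at (8,1); v=(-1,-1)
5. t=1 → B at (7,0); v=(-1,1)
6. t=4 → T at (3,4); v=(-1,-1)
7. t=3 → L at (0,1); v=(1,-1)
8. t=1 → B at (1,0); v=(1,1)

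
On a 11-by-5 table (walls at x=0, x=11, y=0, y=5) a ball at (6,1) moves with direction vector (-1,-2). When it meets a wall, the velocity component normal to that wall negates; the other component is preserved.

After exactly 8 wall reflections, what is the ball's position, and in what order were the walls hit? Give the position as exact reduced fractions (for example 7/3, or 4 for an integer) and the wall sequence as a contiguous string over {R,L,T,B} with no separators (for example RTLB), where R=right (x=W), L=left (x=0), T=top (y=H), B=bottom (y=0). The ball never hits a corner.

1. t=1/2 → B at (11/2,0); v=(-1,2)
2. t=5/2 → T at (3,5); v=(-1,-2)
3. t=5/2 → B at (1/2,0); v=(-1,2)
4. t=1/2 → L at (0,1); v=(1,2)
5. t=2 → T at (2,5); v=(1,-2)
6. t=5/2 → B at (9/2,0); v=(1,2)
7. t=5/2 → T at (7,5); v=(1,-2)
8. t=5/2 → B at (19/2,0); v=(1,2)

Final position: (19/2,0)
Wall sequence: BTBLTBTB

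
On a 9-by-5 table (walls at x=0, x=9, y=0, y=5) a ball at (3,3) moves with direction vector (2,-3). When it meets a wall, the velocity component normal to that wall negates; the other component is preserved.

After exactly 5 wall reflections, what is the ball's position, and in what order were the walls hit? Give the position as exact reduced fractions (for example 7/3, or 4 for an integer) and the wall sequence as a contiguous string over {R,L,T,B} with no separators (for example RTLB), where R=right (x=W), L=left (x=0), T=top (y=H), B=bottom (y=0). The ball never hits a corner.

1. t=1 → B at (5,0); v=(2,3)
2. t=5/3 → T at (25/3,5); v=(2,-3)
3. t=1/3 → R at (9,4); v=(-2,-3)
4. t=4/3 → B at (19/3,0); v=(-2,3)
5. t=5/3 → T at (3,5); v=(-2,-3)

Final position: (3,5)
Wall sequence: BTRBT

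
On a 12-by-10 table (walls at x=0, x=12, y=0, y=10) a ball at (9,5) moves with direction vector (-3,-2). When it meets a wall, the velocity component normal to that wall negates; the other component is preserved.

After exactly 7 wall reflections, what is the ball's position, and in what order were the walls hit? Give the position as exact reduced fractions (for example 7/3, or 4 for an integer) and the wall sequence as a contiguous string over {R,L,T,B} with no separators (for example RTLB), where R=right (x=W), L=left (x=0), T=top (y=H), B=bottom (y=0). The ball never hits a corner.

Final position: (12,5)
Wall sequence: BLRTLBR

1. t=5/2 → B at (3/2,0); v=(-3,2)
2. t=1/2 → L at (0,1); v=(3,2)
3. t=4 → R at (12,9); v=(-3,2)
4. t=1/2 → T at (21/2,10); v=(-3,-2)
5. t=7/2 → L at (0,3); v=(3,-2)
6. t=3/2 → B at (9/2,0); v=(3,2)
7. t=5/2 → R at (12,5); v=(-3,2)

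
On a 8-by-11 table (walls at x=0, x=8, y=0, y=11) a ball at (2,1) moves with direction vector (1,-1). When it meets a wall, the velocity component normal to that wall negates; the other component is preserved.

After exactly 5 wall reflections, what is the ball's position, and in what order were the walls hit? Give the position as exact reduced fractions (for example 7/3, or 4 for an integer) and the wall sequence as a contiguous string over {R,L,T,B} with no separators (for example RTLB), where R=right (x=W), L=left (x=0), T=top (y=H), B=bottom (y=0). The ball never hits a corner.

1. t=1 → B at (3,0); v=(1,1)
2. t=5 → R at (8,5); v=(-1,1)
3. t=6 → T at (2,11); v=(-1,-1)
4. t=2 → L at (0,9); v=(1,-1)
5. t=8 → R at (8,1); v=(-1,-1)

Final position: (8,1)
Wall sequence: BRTLR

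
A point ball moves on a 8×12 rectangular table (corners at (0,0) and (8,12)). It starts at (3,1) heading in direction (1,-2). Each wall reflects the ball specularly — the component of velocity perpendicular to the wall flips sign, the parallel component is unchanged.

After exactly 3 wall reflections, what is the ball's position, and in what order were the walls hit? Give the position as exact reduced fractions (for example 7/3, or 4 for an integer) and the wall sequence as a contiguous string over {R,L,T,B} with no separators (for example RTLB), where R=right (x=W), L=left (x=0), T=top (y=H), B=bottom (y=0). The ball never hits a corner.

1. t=1/2 → B at (7/2,0); v=(1,2)
2. t=9/2 → R at (8,9); v=(-1,2)
3. t=3/2 → T at (13/2,12); v=(-1,-2)

Final position: (13/2,12)
Wall sequence: BRT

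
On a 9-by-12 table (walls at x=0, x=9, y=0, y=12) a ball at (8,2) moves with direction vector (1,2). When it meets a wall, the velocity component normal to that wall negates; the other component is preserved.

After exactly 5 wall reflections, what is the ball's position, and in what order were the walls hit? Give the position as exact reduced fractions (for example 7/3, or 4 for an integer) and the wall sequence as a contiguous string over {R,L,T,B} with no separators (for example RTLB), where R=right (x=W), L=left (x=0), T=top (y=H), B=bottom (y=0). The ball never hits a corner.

1. t=1 → R at (9,4); v=(-1,2)
2. t=4 → T at (5,12); v=(-1,-2)
3. t=5 → L at (0,2); v=(1,-2)
4. t=1 → B at (1,0); v=(1,2)
5. t=6 → T at (7,12); v=(1,-2)

Final position: (7,12)
Wall sequence: RTLBT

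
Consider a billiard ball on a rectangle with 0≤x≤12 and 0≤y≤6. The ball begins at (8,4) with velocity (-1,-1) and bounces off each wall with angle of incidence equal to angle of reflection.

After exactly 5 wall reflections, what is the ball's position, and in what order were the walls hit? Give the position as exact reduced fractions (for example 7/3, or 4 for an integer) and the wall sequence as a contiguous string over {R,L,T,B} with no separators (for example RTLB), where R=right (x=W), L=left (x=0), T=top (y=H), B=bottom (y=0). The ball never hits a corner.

Final position: (12,4)
Wall sequence: BLTBR

1. t=4 → B at (4,0); v=(-1,1)
2. t=4 → L at (0,4); v=(1,1)
3. t=2 → T at (2,6); v=(1,-1)
4. t=6 → B at (8,0); v=(1,1)
5. t=4 → R at (12,4); v=(-1,1)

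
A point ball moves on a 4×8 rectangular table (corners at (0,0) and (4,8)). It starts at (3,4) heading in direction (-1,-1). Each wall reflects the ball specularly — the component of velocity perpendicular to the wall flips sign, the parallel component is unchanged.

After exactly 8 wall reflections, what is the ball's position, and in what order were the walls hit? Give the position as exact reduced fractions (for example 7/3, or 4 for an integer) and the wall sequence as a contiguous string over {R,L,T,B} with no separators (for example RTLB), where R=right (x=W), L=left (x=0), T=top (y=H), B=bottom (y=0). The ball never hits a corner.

Final position: (1,0)
Wall sequence: LBRLTRLB

1. t=3 → L at (0,1); v=(1,-1)
2. t=1 → B at (1,0); v=(1,1)
3. t=3 → R at (4,3); v=(-1,1)
4. t=4 → L at (0,7); v=(1,1)
5. t=1 → T at (1,8); v=(1,-1)
6. t=3 → R at (4,5); v=(-1,-1)
7. t=4 → L at (0,1); v=(1,-1)
8. t=1 → B at (1,0); v=(1,1)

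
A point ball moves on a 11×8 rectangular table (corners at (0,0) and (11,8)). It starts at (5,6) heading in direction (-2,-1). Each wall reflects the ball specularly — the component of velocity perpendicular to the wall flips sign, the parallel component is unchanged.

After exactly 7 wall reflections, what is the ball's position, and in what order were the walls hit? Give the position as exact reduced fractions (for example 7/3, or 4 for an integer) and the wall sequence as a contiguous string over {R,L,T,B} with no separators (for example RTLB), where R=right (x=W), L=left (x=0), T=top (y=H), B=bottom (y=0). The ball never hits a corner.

Final position: (5,0)
Wall sequence: LBRLTRB

1. t=5/2 → L at (0,7/2); v=(2,-1)
2. t=7/2 → B at (7,0); v=(2,1)
3. t=2 → R at (11,2); v=(-2,1)
4. t=11/2 → L at (0,15/2); v=(2,1)
5. t=1/2 → T at (1,8); v=(2,-1)
6. t=5 → R at (11,3); v=(-2,-1)
7. t=3 → B at (5,0); v=(-2,1)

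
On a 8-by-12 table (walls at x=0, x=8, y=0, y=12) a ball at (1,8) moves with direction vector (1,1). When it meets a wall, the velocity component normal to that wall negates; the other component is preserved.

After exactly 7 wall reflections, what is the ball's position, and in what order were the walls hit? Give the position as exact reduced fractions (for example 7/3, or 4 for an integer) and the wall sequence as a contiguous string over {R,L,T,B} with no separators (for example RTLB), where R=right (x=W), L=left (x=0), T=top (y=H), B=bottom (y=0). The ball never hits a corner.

1. t=4 → T at (5,12); v=(1,-1)
2. t=3 → R at (8,9); v=(-1,-1)
3. t=8 → L at (0,1); v=(1,-1)
4. t=1 → B at (1,0); v=(1,1)
5. t=7 → R at (8,7); v=(-1,1)
6. t=5 → T at (3,12); v=(-1,-1)
7. t=3 → L at (0,9); v=(1,-1)

Final position: (0,9)
Wall sequence: TRLBRTL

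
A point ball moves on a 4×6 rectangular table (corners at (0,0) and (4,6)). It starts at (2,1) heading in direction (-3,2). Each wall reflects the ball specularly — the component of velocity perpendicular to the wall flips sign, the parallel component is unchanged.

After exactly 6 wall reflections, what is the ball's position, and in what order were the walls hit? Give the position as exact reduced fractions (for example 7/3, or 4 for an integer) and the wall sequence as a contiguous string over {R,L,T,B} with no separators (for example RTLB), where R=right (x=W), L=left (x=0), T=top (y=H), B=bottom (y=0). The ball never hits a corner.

Final position: (3/2,0)
Wall sequence: LRTLRB

1. t=2/3 → L at (0,7/3); v=(3,2)
2. t=4/3 → R at (4,5); v=(-3,2)
3. t=1/2 → T at (5/2,6); v=(-3,-2)
4. t=5/6 → L at (0,13/3); v=(3,-2)
5. t=4/3 → R at (4,5/3); v=(-3,-2)
6. t=5/6 → B at (3/2,0); v=(-3,2)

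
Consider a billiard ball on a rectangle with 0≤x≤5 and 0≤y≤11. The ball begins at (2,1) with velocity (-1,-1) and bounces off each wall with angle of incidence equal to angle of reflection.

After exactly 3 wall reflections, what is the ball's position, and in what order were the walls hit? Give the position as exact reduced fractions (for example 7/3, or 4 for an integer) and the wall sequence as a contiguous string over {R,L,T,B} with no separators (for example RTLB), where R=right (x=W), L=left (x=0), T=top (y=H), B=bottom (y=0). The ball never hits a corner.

1. t=1 → B at (1,0); v=(-1,1)
2. t=1 → L at (0,1); v=(1,1)
3. t=5 → R at (5,6); v=(-1,1)

Final position: (5,6)
Wall sequence: BLR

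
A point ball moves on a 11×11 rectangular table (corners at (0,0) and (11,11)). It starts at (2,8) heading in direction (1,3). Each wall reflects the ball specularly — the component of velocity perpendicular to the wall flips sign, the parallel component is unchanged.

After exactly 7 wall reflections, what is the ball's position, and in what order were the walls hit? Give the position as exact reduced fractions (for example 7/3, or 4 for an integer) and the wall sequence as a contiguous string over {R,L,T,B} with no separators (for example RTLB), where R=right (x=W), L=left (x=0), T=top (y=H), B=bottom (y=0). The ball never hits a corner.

1. t=1 → T at (3,11); v=(1,-3)
2. t=11/3 → B at (20/3,0); v=(1,3)
3. t=11/3 → T at (31/3,11); v=(1,-3)
4. t=2/3 → R at (11,9); v=(-1,-3)
5. t=3 → B at (8,0); v=(-1,3)
6. t=11/3 → T at (13/3,11); v=(-1,-3)
7. t=11/3 → B at (2/3,0); v=(-1,3)

Final position: (2/3,0)
Wall sequence: TBTRBTB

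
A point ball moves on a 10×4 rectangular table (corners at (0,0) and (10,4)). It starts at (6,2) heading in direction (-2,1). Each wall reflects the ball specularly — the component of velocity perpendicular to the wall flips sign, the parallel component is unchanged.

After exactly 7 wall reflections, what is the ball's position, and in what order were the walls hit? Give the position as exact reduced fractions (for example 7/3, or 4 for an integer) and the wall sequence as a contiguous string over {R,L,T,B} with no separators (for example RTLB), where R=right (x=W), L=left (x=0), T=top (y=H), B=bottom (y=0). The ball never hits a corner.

Final position: (2,0)
Wall sequence: TLBRTLB

1. t=2 → T at (2,4); v=(-2,-1)
2. t=1 → L at (0,3); v=(2,-1)
3. t=3 → B at (6,0); v=(2,1)
4. t=2 → R at (10,2); v=(-2,1)
5. t=2 → T at (6,4); v=(-2,-1)
6. t=3 → L at (0,1); v=(2,-1)
7. t=1 → B at (2,0); v=(2,1)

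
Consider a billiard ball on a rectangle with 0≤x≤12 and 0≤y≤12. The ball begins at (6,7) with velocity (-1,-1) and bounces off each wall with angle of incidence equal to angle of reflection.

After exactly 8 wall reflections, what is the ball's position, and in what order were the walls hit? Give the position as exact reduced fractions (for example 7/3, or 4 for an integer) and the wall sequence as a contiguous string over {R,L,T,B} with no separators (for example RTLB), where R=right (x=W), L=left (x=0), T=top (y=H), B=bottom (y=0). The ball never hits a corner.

Final position: (11,12)
Wall sequence: LBRTLBRT

1. t=6 → L at (0,1); v=(1,-1)
2. t=1 → B at (1,0); v=(1,1)
3. t=11 → R at (12,11); v=(-1,1)
4. t=1 → T at (11,12); v=(-1,-1)
5. t=11 → L at (0,1); v=(1,-1)
6. t=1 → B at (1,0); v=(1,1)
7. t=11 → R at (12,11); v=(-1,1)
8. t=1 → T at (11,12); v=(-1,-1)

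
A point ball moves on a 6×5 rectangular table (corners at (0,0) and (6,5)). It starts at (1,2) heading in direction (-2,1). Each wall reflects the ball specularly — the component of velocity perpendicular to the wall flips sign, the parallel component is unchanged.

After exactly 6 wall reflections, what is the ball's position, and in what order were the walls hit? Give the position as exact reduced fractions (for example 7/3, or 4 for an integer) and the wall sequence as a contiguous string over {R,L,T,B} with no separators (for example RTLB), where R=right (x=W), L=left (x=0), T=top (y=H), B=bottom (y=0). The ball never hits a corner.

1. t=1/2 → L at (0,5/2); v=(2,1)
2. t=5/2 → T at (5,5); v=(2,-1)
3. t=1/2 → R at (6,9/2); v=(-2,-1)
4. t=3 → L at (0,3/2); v=(2,-1)
5. t=3/2 → B at (3,0); v=(2,1)
6. t=3/2 → R at (6,3/2); v=(-2,1)

Final position: (6,3/2)
Wall sequence: LTRLBR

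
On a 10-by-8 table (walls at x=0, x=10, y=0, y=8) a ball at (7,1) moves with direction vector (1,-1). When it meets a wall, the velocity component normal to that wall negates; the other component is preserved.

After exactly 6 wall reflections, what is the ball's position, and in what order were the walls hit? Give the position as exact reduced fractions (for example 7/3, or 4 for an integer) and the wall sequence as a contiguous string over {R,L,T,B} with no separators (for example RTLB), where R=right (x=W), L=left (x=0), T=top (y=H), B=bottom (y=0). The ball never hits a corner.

Final position: (10,6)
Wall sequence: BRTLBR

1. t=1 → B at (8,0); v=(1,1)
2. t=2 → R at (10,2); v=(-1,1)
3. t=6 → T at (4,8); v=(-1,-1)
4. t=4 → L at (0,4); v=(1,-1)
5. t=4 → B at (4,0); v=(1,1)
6. t=6 → R at (10,6); v=(-1,1)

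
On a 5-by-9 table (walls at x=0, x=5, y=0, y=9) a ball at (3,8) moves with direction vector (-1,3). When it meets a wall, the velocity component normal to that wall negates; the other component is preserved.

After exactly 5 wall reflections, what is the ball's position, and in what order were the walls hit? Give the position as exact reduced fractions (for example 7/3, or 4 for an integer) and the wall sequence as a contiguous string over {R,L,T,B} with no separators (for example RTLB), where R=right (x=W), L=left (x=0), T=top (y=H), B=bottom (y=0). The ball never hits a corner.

1. t=1/3 → T at (8/3,9); v=(-1,-3)
2. t=8/3 → L at (0,1); v=(1,-3)
3. t=1/3 → B at (1/3,0); v=(1,3)
4. t=3 → T at (10/3,9); v=(1,-3)
5. t=5/3 → R at (5,4); v=(-1,-3)

Final position: (5,4)
Wall sequence: TLBTR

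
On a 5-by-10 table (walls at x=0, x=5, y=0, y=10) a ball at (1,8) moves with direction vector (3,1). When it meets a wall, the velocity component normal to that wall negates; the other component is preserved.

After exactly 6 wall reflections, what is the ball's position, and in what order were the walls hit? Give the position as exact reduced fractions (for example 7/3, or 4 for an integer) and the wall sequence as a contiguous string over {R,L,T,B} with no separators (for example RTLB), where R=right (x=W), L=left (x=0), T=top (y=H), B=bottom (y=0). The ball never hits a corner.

Final position: (5,4)
Wall sequence: RTLRLR

1. t=4/3 → R at (5,28/3); v=(-3,1)
2. t=2/3 → T at (3,10); v=(-3,-1)
3. t=1 → L at (0,9); v=(3,-1)
4. t=5/3 → R at (5,22/3); v=(-3,-1)
5. t=5/3 → L at (0,17/3); v=(3,-1)
6. t=5/3 → R at (5,4); v=(-3,-1)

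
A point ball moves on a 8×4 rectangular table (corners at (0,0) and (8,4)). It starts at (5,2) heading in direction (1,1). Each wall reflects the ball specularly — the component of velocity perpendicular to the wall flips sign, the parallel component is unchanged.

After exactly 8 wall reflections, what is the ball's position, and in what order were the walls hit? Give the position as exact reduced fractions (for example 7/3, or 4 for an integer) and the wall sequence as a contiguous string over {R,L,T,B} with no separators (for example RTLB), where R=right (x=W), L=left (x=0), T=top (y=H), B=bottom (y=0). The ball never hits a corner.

Final position: (8,3)
Wall sequence: TRBTLBTR

1. t=2 → T at (7,4); v=(1,-1)
2. t=1 → R at (8,3); v=(-1,-1)
3. t=3 → B at (5,0); v=(-1,1)
4. t=4 → T at (1,4); v=(-1,-1)
5. t=1 → L at (0,3); v=(1,-1)
6. t=3 → B at (3,0); v=(1,1)
7. t=4 → T at (7,4); v=(1,-1)
8. t=1 → R at (8,3); v=(-1,-1)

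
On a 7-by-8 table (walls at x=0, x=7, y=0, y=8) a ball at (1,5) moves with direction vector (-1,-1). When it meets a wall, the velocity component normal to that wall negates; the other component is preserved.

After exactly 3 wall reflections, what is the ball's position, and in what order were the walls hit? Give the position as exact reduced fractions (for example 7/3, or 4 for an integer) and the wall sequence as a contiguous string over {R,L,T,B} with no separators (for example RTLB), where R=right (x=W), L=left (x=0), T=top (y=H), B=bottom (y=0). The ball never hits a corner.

1. t=1 → L at (0,4); v=(1,-1)
2. t=4 → B at (4,0); v=(1,1)
3. t=3 → R at (7,3); v=(-1,1)

Final position: (7,3)
Wall sequence: LBR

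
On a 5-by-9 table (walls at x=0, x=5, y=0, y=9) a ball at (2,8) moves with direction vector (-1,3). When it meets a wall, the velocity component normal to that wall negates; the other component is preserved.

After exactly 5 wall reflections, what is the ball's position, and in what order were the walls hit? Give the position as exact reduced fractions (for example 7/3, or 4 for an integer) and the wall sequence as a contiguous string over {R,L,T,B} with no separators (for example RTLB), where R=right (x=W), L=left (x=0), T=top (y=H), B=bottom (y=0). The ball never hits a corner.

Final position: (5,7)
Wall sequence: TLBTR

1. t=1/3 → T at (5/3,9); v=(-1,-3)
2. t=5/3 → L at (0,4); v=(1,-3)
3. t=4/3 → B at (4/3,0); v=(1,3)
4. t=3 → T at (13/3,9); v=(1,-3)
5. t=2/3 → R at (5,7); v=(-1,-3)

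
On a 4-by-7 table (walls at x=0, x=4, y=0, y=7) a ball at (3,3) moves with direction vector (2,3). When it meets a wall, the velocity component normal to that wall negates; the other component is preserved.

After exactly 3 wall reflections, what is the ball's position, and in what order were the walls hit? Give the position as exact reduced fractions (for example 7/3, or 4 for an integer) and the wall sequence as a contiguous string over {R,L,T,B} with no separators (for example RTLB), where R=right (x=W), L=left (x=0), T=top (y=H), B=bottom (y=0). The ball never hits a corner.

1. t=1/2 → R at (4,9/2); v=(-2,3)
2. t=5/6 → T at (7/3,7); v=(-2,-3)
3. t=7/6 → L at (0,7/2); v=(2,-3)

Final position: (0,7/2)
Wall sequence: RTL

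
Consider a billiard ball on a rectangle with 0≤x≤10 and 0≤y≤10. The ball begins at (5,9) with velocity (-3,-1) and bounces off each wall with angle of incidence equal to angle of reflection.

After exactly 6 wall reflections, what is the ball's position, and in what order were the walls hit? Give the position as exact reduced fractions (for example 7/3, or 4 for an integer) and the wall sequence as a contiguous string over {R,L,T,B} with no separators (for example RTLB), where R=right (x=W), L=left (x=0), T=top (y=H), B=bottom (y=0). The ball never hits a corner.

Final position: (0,6)
Wall sequence: LRLBRL

1. t=5/3 → L at (0,22/3); v=(3,-1)
2. t=10/3 → R at (10,4); v=(-3,-1)
3. t=10/3 → L at (0,2/3); v=(3,-1)
4. t=2/3 → B at (2,0); v=(3,1)
5. t=8/3 → R at (10,8/3); v=(-3,1)
6. t=10/3 → L at (0,6); v=(3,1)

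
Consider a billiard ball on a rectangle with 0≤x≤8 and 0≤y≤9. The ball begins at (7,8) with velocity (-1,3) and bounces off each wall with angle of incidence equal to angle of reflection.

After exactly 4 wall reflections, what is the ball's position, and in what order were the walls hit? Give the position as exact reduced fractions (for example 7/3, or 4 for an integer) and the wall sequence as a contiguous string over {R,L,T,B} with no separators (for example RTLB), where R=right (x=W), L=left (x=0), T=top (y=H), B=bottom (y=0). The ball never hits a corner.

Final position: (0,7)
Wall sequence: TBTL

1. t=1/3 → T at (20/3,9); v=(-1,-3)
2. t=3 → B at (11/3,0); v=(-1,3)
3. t=3 → T at (2/3,9); v=(-1,-3)
4. t=2/3 → L at (0,7); v=(1,-3)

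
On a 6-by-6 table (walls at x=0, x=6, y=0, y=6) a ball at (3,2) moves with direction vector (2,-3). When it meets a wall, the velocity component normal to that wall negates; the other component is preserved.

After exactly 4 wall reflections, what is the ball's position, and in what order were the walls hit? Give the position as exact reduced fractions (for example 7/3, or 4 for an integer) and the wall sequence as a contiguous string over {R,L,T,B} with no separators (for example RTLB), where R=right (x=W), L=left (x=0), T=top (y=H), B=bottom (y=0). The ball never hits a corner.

Final position: (0,1/2)
Wall sequence: BRTL

1. t=2/3 → B at (13/3,0); v=(2,3)
2. t=5/6 → R at (6,5/2); v=(-2,3)
3. t=7/6 → T at (11/3,6); v=(-2,-3)
4. t=11/6 → L at (0,1/2); v=(2,-3)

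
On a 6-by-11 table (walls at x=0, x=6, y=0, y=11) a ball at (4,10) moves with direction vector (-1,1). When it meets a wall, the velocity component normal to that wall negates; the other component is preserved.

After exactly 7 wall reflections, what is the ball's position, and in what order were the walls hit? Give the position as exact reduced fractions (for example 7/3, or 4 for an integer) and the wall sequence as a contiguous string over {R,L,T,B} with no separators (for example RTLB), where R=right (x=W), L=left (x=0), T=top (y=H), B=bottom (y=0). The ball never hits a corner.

1. t=1 → T at (3,11); v=(-1,-1)
2. t=3 → L at (0,8); v=(1,-1)
3. t=6 → R at (6,2); v=(-1,-1)
4. t=2 → B at (4,0); v=(-1,1)
5. t=4 → L at (0,4); v=(1,1)
6. t=6 → R at (6,10); v=(-1,1)
7. t=1 → T at (5,11); v=(-1,-1)

Final position: (5,11)
Wall sequence: TLRBLRT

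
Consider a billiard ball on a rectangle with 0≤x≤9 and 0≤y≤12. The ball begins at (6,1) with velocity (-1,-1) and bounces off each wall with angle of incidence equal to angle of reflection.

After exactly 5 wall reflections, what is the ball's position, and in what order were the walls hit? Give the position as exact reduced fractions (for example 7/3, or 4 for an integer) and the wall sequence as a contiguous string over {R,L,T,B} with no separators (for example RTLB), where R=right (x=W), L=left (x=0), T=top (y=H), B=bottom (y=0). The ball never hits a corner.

Final position: (0,1)
Wall sequence: BLTRL

1. t=1 → B at (5,0); v=(-1,1)
2. t=5 → L at (0,5); v=(1,1)
3. t=7 → T at (7,12); v=(1,-1)
4. t=2 → R at (9,10); v=(-1,-1)
5. t=9 → L at (0,1); v=(1,-1)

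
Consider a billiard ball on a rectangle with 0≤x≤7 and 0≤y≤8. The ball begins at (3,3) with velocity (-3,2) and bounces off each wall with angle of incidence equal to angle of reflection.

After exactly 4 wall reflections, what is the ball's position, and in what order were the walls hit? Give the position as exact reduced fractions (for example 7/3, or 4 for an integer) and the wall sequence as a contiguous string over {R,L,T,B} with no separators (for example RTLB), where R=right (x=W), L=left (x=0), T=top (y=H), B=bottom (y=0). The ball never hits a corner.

Final position: (0,5/3)
Wall sequence: LTRL

1. t=1 → L at (0,5); v=(3,2)
2. t=3/2 → T at (9/2,8); v=(3,-2)
3. t=5/6 → R at (7,19/3); v=(-3,-2)
4. t=7/3 → L at (0,5/3); v=(3,-2)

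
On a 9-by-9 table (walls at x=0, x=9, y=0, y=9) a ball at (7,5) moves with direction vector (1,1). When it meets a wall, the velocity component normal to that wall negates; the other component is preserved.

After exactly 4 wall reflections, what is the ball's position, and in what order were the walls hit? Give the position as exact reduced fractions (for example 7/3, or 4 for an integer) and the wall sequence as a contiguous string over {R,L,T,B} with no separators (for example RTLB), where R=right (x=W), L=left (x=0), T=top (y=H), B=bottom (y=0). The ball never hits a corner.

1. t=2 → R at (9,7); v=(-1,1)
2. t=2 → T at (7,9); v=(-1,-1)
3. t=7 → L at (0,2); v=(1,-1)
4. t=2 → B at (2,0); v=(1,1)

Final position: (2,0)
Wall sequence: RTLB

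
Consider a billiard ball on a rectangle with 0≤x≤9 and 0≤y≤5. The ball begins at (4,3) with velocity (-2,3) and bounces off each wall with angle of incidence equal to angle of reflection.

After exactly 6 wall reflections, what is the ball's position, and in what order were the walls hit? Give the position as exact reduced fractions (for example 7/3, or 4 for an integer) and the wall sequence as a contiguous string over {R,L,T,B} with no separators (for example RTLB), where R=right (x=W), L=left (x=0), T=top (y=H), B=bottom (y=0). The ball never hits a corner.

Final position: (9,5/2)
Wall sequence: TLBTBR

1. t=2/3 → T at (8/3,5); v=(-2,-3)
2. t=4/3 → L at (0,1); v=(2,-3)
3. t=1/3 → B at (2/3,0); v=(2,3)
4. t=5/3 → T at (4,5); v=(2,-3)
5. t=5/3 → B at (22/3,0); v=(2,3)
6. t=5/6 → R at (9,5/2); v=(-2,3)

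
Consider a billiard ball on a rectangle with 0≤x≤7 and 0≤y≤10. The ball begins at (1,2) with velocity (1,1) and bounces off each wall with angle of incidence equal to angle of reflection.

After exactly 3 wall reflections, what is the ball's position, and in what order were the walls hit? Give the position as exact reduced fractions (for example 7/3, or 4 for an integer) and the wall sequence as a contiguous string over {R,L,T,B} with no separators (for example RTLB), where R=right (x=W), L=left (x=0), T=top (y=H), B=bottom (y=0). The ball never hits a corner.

1. t=6 → R at (7,8); v=(-1,1)
2. t=2 → T at (5,10); v=(-1,-1)
3. t=5 → L at (0,5); v=(1,-1)

Final position: (0,5)
Wall sequence: RTL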